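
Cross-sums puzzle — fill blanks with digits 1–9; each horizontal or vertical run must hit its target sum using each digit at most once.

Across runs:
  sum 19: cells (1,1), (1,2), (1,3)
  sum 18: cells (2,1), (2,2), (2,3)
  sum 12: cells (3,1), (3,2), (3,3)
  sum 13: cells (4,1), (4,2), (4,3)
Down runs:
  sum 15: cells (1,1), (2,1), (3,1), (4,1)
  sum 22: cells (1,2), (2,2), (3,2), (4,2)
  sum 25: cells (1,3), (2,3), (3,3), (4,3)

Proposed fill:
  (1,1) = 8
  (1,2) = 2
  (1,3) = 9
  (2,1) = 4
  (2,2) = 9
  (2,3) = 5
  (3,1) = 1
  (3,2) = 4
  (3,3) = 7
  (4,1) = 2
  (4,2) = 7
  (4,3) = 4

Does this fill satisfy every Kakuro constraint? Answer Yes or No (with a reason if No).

Across: 8+2+9=19; 4+9+5=18; 1+4+7=12; 2+7+4=13. Down: 8+4+1+2=15; 2+9+4+7=22; 9+5+7+4=25. No digit repeats within any run.

Yes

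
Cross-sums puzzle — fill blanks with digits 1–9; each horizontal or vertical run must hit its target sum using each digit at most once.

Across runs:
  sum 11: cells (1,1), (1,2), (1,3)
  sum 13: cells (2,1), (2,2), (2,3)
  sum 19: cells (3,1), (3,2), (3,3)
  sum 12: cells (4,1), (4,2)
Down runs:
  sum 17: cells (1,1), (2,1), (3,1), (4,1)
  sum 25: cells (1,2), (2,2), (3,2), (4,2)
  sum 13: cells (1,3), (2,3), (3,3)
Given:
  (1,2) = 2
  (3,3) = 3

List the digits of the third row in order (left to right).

7 9 3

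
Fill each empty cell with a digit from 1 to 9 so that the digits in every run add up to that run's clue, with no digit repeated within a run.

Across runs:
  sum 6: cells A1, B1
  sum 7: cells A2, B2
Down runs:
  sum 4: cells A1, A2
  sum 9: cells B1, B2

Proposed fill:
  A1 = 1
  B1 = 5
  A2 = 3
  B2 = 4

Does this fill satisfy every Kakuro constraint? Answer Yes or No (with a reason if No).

Yes

Across: 1+5=6; 3+4=7. Down: 1+3=4; 5+4=9. No digit repeats within any run.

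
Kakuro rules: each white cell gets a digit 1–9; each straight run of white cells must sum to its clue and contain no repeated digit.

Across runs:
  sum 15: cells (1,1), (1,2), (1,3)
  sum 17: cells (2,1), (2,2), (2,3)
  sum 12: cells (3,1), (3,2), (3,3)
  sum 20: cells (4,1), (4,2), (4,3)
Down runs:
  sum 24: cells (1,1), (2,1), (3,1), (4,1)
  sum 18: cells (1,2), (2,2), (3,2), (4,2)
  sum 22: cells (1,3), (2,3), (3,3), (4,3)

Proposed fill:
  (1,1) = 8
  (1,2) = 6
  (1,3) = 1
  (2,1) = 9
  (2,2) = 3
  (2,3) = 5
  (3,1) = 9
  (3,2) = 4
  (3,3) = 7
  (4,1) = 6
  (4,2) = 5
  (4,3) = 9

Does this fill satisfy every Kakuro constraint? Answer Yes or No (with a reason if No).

No — the across run (3,1)–(3,3) sums to 20, not 12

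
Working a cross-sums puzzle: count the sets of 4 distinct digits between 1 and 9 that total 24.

8

4 distinct digits from 1–9 sum between 10 and 30.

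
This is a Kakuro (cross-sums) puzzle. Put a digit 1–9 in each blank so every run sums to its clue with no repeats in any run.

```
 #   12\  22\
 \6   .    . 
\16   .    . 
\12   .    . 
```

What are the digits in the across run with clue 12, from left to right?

4, 8

16 in 2 cells must be {7,9}.
The 6 across and the 22 down share only 5, so R1C2 = 5.
Given what's placed, R2C2 must be 9 to fit the 16 across and 22 down.
R3C2 = 22 − 14 = 8 completes the 22 down.
R1C1 = 6 − 5 = 1 completes the 6 across.
R2C1 = 16 − 9 = 7 completes the 16 across.
R3C1 = 12 − 8 = 4 completes the 12 across.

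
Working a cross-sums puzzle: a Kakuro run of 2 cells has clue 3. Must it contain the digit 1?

The only way to make 3 from 2 distinct digits is {1,2}, which contains 1.

Yes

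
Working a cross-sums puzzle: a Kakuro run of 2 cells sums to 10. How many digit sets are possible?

4

2 distinct digits from 1–9 sum between 3 and 17.
Enumerating: {1,9}, {2,8}, {3,7}, {4,6}.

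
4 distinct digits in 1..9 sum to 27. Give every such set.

{3,7,8,9}; {4,6,8,9}; {5,6,7,9}

4 distinct digits from 1–9 sum between 10 and 30.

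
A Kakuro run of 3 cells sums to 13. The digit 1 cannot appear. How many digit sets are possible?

3 distinct digits from 1–9 sum between 6 and 24.
Dropping sets that contain 1.
Enumerating: {2,3,8}, {2,4,7}, {2,5,6}, {3,4,6}.

4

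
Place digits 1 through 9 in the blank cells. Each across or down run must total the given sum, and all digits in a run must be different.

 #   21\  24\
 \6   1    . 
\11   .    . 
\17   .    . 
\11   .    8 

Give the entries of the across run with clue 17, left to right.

8, 9

17 in 2 cells must be {8,9}.
R1C2 = 6 − 1 = 5 completes the 6 across.
Given what's placed, R3C2 must be 9 to fit the 17 across and 24 down.
R4C1 = 11 − 8 = 3 completes the 11 across.
R2C2 = 24 − 22 = 2 completes the 24 down.
R3C1 = 17 − 9 = 8 completes the 17 across.
R2C1 = 11 − 2 = 9 completes the 11 across.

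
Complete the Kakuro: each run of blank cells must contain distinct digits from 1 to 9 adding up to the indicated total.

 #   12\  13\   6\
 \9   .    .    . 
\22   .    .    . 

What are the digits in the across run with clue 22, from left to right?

The 22 across and the 6 down share only 5, so R2C3 = 5.
R1C3 = 6 − 5 = 1 completes the 6 down.
Nothing is forced directly, so branch on R1C1, whose candidates are 3 or 5. If R1C1 = 5: then R1C2 would have to be in {3} for the 9 across but in {4,5,6,7,8,9} for the 13 down — contradiction. So R1C1 = 3.
R1C2 = 9 − 4 = 5 completes the 9 across.
R2C1 = 12 − 3 = 9 completes the 12 down.
R2C2 = 22 − 14 = 8 completes the 22 across.

9, 8, 5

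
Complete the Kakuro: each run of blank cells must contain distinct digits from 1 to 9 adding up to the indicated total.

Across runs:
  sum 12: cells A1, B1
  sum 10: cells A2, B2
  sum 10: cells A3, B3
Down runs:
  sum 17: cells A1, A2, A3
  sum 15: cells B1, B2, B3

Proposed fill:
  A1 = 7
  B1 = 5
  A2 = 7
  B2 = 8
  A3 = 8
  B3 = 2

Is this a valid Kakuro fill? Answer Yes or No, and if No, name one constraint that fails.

No — the across run A2–B2 sums to 15, not 10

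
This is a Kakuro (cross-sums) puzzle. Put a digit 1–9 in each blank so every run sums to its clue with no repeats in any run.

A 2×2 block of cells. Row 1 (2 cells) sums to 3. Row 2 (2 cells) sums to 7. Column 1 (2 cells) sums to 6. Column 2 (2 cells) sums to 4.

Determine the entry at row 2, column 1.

4

3 in 2 cells must be {1,2}; 4 in 2 cells must be {1,3}.
The 3 across and the 4 down share only 1, so (1,2) = 1.
(2,2) = 4 − 1 = 3 completes the 4 down.
(1,1) = 3 − 1 = 2 completes the 3 across.
(2,1) = 7 − 3 = 4 completes the 7 across.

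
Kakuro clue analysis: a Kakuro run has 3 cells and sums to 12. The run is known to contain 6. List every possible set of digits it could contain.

{1,5,6}; {2,4,6}

3 distinct digits from 1–9 sum between 6 and 24.
Keeping only sets containing 6.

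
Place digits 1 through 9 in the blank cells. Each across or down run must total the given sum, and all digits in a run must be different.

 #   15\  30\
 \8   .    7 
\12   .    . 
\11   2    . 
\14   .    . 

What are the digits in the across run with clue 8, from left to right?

1, 7

30 in 4 cells must be {6,7,8,9}.
R1C1 = 8 − 7 = 1 completes the 8 across.
R3C2 = 11 − 2 = 9 completes the 11 across.
Given what's placed, R2C2 must be 8 to fit the 12 across and 30 down.
R4C2 = 30 − 24 = 6 completes the 30 down.
R2C1 = 12 − 8 = 4 completes the 12 across.
R4C1 = 14 − 6 = 8 completes the 14 across.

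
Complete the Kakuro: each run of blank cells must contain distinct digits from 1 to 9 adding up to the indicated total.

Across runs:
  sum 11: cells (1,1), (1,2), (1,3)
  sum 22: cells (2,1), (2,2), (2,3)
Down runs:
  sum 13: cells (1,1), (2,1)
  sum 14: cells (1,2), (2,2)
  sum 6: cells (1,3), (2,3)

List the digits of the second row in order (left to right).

9 8 5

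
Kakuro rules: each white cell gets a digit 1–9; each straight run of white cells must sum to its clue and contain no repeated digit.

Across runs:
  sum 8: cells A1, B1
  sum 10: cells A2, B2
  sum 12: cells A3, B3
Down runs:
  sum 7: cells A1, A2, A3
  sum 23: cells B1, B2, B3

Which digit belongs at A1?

2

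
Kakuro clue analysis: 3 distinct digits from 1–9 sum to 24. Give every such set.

3 distinct digits from 1–9 sum between 6 and 24.
Only one set works: {7,8,9}.

{7,8,9}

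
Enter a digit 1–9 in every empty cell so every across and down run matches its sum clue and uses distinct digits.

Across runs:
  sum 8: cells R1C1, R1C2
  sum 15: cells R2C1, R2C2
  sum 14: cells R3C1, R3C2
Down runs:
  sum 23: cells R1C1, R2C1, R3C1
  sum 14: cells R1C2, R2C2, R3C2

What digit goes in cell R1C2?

2

23 in 3 cells must be {6,8,9}.
The 8 across and the 23 down share only 6, so R1C1 = 6.
R1C2 = 8 − 6 = 2 completes the 8 across.
Nothing is forced directly, so branch on R2C1, whose candidates are 8 or 9. If R2C1 = 9: then R2C2 would have to be in {6} for the 15 across but in {3,4,5,7,8,9} for the 14 down — contradiction. So R2C1 = 8.
R2C2 = 15 − 8 = 7 completes the 15 across.
R3C1 = 23 − 14 = 9 completes the 23 down.
R3C2 = 14 − 9 = 5 completes the 14 across.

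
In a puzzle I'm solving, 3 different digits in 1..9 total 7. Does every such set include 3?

No

The only way to make 7 from 3 distinct digits is {1,2,4}, which does not contain 3.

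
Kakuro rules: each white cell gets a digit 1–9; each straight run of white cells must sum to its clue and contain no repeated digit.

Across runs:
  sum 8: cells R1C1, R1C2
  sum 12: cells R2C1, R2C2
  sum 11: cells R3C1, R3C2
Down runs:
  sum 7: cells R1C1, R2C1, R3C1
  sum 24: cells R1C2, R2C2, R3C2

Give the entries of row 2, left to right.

7 in 3 cells must be {1,2,4}; 24 in 3 cells must be {7,8,9}.
The 8 across and the 24 down share only 7, so R1C2 = 7.
The 12 across and the 7 down share only 4, so R2C1 = 4.
R2C2 = 12 − 4 = 8 completes the 12 across.
R3C1 = 2: the only remaining digit allowed by both the 11 across and the 7 down.
R3C2 = 11 − 2 = 9 completes the 11 across.
R1C1 = 8 − 7 = 1 completes the 8 across.

4 8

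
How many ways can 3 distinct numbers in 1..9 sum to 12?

7

3 distinct digits from 1–9 sum between 6 and 24.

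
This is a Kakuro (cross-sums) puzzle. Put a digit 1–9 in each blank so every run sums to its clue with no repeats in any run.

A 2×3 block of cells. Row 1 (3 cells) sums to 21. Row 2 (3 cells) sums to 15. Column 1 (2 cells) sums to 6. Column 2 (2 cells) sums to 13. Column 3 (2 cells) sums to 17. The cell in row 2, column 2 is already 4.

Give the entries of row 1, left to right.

17 in 2 cells must be {8,9}.
(1,2) = 13 − 4 = 9 completes the 13 down.
Given what's placed, (1,3) must be 8 to fit the 21 across and 17 down.
(2,3) = 17 − 8 = 9 completes the 17 down.
(1,1) = 21 − 17 = 4 completes the 21 across.
(2,1) = 15 − 13 = 2 completes the 15 across.

4 9 8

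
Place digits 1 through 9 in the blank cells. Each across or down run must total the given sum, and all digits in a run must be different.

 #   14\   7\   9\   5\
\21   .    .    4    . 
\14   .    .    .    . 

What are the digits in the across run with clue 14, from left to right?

6 1 5 2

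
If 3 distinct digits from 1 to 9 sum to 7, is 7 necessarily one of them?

No

The only way to make 7 from 3 distinct digits is {1,2,4}, which does not contain 7.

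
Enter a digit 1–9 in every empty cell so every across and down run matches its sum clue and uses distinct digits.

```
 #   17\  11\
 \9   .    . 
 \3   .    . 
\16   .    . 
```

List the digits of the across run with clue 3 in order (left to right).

2, 1

3 in 2 cells must be {1,2}; 16 in 2 cells must be {7,9}.
The 16 across and the 11 down share only 7, so R3C2 = 7.
Given what's placed, R2C2 must be 1 to fit the 3 across and 11 down.
R3C1 = 16 − 7 = 9 completes the 16 across.
R1C2 = 11 − 8 = 3 completes the 11 down.
R2C1 = 3 − 1 = 2 completes the 3 across.
R1C1 = 9 − 3 = 6 completes the 9 across.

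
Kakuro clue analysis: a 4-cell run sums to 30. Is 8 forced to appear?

The only way to make 30 from 4 distinct digits is {6,7,8,9}, which contains 8.

Yes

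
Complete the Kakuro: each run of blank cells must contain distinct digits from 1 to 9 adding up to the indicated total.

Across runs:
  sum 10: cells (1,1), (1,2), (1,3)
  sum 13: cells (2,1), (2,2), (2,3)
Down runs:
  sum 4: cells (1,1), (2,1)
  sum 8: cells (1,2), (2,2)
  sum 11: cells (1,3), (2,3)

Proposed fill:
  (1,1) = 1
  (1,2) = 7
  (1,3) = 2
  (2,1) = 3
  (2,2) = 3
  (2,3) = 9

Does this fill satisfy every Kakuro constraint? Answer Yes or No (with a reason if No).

No — the down run (1,2)–(2,2) sums to 10, not 8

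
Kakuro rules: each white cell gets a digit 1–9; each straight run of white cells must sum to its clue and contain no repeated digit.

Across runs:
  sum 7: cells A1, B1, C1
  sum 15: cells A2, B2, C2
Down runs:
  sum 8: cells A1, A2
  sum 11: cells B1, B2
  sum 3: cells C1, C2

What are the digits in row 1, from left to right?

7 in 3 cells must be {1,2,4}; 3 in 2 cells must be {1,2}.
Nothing is forced directly, so branch on B1, whose candidates are 2 or 4. If B1 = 2: that forces A1 = 1, after which C1 would have to be in {4} for the 7 across but in {1,2} for the 3 down — contradiction. So B1 = 4.
B2 = 11 − 4 = 7 completes the 11 down.
Given what's placed, C2 must be 2 to fit the 15 across and 3 down.
C1 = 3 − 2 = 1 completes the 3 down.
A2 = 15 − 9 = 6 completes the 15 across.
A1 = 7 − 5 = 2 completes the 7 across.

2 4 1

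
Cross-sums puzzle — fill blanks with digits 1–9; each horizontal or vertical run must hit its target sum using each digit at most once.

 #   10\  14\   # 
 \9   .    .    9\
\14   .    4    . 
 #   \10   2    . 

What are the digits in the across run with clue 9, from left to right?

1 8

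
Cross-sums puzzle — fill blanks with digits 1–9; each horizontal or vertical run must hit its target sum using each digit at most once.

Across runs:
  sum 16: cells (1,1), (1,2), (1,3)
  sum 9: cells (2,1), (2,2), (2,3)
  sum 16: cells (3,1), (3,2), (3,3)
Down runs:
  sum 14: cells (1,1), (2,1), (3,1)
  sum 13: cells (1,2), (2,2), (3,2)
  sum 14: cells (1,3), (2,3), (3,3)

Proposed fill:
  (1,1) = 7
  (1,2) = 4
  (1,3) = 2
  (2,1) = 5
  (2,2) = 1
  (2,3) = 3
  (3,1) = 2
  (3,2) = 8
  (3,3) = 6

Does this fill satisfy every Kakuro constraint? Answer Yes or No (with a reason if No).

No — the down run (1,3)–(3,3) sums to 11, not 14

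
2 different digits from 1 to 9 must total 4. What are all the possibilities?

{1,3}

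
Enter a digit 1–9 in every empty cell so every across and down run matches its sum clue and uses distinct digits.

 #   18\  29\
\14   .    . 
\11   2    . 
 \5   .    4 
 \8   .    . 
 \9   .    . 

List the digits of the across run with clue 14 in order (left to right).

6 8

R2C2 = 11 − 2 = 9 completes the 11 across.
R3C1 = 5 − 4 = 1 completes the 5 across.
Nothing is forced directly, so branch on R1C1, whose candidates are 5 or 6 or 8. If R1C1 = 5: then R1C2 would have to be in {9} for the 14 across but in {1,2,3,5,6,7,8} for the 29 down — contradiction. If R1C1 = 8: that forces R1C2 = 6, R4C1 = 3, after which R4C2 would have to be in {5} for the 8 across but in {2,3,7,8} for the 29 down — contradiction. So R1C1 = 6.
R1C2 = 14 − 6 = 8 completes the 14 across.
R4C1 = 5: the only remaining digit allowed by both the 8 across and the 18 down.
R4C2 = 8 − 5 = 3 completes the 8 across.
R5C1 = 18 − 14 = 4 completes the 18 down.
R5C2 = 9 − 4 = 5 completes the 9 across.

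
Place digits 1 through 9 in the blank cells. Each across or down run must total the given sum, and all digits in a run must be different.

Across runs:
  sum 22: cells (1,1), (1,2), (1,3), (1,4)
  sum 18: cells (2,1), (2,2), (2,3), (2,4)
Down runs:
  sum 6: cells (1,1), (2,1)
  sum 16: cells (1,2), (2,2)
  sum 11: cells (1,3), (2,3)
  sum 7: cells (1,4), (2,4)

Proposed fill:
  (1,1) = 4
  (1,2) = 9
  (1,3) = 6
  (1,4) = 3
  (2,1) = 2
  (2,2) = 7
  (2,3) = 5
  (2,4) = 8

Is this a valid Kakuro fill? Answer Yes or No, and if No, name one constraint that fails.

No — the across run (2,1)–(2,4) sums to 22, not 18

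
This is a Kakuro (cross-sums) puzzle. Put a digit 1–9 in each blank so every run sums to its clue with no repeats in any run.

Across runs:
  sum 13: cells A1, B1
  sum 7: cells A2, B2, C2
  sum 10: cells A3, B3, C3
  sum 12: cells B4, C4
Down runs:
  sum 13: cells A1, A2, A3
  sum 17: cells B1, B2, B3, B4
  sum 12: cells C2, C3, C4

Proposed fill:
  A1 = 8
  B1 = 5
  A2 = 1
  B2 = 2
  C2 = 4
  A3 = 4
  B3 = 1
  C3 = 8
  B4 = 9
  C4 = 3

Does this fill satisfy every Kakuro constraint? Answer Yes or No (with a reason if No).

No — the across run A3–C3 sums to 13, not 10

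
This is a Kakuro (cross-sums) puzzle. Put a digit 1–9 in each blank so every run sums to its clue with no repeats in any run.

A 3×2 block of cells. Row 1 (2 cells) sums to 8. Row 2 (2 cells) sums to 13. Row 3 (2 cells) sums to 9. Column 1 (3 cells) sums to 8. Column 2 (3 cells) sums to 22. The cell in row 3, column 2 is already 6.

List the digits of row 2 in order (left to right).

4 9

Given what's placed, (1,2) must be 7 to fit the 8 across and 22 down.
(2,2) = 22 − 13 = 9 completes the 22 down.
(3,1) = 9 − 6 = 3 completes the 9 across.
(1,1) = 8 − 7 = 1 completes the 8 across.
(2,1) = 13 − 9 = 4 completes the 13 across.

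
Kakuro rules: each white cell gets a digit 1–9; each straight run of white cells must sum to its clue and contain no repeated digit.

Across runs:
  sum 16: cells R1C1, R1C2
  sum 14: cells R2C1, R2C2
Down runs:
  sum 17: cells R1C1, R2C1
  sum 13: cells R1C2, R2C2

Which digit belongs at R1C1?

9

16 in 2 cells must be {7,9}; 17 in 2 cells must be {8,9}.
The 16 across and the 17 down share only 9, so R1C1 = 9.
R1C2 = 16 − 9 = 7 completes the 16 across.
R2C1 = 17 − 9 = 8 completes the 17 down.
R2C2 = 14 − 8 = 6 completes the 14 across.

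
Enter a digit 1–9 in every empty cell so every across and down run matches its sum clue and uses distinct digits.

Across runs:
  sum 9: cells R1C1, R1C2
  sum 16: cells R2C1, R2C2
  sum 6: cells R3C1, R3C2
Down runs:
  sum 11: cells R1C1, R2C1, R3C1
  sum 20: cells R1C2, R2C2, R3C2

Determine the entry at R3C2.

5

16 in 2 cells must be {7,9}.
The 16 across and the 11 down share only 7, so R2C1 = 7.
R2C2 = 16 − 7 = 9 completes the 16 across.
Given what's placed, R3C1 must be 1 to fit the 6 across and 11 down.
R3C2 = 6 − 1 = 5 completes the 6 across.
R1C1 = 11 − 8 = 3 completes the 11 down.
R1C2 = 9 − 3 = 6 completes the 9 across.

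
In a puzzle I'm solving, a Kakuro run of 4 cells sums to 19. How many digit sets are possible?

11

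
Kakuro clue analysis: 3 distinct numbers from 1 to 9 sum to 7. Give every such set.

{1,2,4}

3 distinct digits from 1–9 sum between 6 and 24.
Only one set works: {1,2,4}.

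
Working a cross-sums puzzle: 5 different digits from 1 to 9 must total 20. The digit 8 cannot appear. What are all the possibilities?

5 distinct digits from 1–9 sum between 15 and 35.
Dropping sets that contain 8.

{1,2,3,5,9}; {1,2,4,6,7}; {1,3,4,5,7}; {2,3,4,5,6}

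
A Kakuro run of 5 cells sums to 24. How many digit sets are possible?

5 distinct digits from 1–9 sum between 15 and 35.

11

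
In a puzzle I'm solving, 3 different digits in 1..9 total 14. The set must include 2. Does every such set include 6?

No

Counterexample: {2,3,9} sums to 14 under that restriction without using 6.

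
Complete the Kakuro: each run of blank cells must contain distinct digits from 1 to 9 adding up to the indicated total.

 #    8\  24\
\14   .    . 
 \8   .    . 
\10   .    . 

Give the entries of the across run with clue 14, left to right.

24 in 3 cells must be {7,8,9}.
The 14 across and the 8 down share only 5, so R1C1 = 5.
R1C2 = 14 − 5 = 9 completes the 14 across.
Given what's placed, R2C2 must be 7 to fit the 8 across and 24 down.
R3C2 = 24 − 16 = 8 completes the 24 down.
R2C1 = 8 − 7 = 1 completes the 8 across.
R3C1 = 10 − 8 = 2 completes the 10 across.

5 9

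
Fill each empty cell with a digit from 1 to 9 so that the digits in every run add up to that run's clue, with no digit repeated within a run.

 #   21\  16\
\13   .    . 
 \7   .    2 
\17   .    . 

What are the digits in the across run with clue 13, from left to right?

7 6

17 in 2 cells must be {8,9}.
R2C1 = 7 − 2 = 5 completes the 7 across.
R3C1 = 9: the only remaining digit allowed by both the 17 across and the 21 down.
R3C2 = 17 − 9 = 8 completes the 17 across.
R1C1 = 21 − 14 = 7 completes the 21 down.
R1C2 = 13 − 7 = 6 completes the 13 across.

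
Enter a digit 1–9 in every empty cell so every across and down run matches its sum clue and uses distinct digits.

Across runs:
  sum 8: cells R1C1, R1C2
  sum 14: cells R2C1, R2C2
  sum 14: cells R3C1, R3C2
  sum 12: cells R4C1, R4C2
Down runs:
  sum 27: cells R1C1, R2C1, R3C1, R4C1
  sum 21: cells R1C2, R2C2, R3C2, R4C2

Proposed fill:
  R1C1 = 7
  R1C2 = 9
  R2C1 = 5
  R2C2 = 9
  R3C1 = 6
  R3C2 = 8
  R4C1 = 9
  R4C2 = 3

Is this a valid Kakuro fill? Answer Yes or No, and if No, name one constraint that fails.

No — the down run R1C2–R4C2 sums to 29, not 21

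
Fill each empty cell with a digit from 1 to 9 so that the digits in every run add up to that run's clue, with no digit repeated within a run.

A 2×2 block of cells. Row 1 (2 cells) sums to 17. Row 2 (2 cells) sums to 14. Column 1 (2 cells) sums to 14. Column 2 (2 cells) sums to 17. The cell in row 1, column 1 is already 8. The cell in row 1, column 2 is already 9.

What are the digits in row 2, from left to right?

6, 8

17 in 2 cells must be {8,9}.
(2,1) = 14 − 8 = 6 completes the 14 down.
(2,2) = 14 − 6 = 8 completes the 14 across.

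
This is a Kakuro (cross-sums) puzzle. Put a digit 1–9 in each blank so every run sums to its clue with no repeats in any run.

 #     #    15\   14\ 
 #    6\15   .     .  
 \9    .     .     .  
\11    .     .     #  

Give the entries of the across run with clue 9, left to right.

1, 2, 6

Nothing is forced directly, so branch on R2C3, whose candidates are 5 or 6. If R2C3 = 5: that forces R1C3 = 9, R2C1 = 1, R2C2 = 3, R3C1 = 5, after which R3C2 would have to be in {6} for the 11 across but in {4,5,7,8} for the 15 down — contradiction. So R2C3 = 6.
R1C3 = 14 − 6 = 8 completes the 14 down.
R1C2 = 15 − 8 = 7 completes the 15 across.
R2C2 = 2: the only remaining digit allowed by both the 9 across and the 15 down.
R3C2 = 15 − 9 = 6 completes the 15 down.
R2C1 = 9 − 8 = 1 completes the 9 across.
R3C1 = 11 − 6 = 5 completes the 11 across.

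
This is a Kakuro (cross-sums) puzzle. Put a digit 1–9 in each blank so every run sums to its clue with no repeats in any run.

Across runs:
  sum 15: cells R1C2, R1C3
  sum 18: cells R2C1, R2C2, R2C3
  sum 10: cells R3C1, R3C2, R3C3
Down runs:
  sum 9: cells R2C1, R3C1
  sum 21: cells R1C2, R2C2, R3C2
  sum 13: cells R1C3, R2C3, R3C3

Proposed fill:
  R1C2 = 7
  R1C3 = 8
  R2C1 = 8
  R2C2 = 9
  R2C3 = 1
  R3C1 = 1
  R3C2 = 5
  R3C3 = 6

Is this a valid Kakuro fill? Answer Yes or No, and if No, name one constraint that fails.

No — the down run R1C3–R3C3 sums to 15, not 13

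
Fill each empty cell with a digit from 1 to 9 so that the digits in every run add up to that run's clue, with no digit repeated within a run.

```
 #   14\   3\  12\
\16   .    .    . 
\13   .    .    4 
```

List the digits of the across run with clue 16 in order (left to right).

3 in 2 cells must be {1,2}.
R1C3 = 12 − 4 = 8 completes the 12 down.
Nothing is forced directly, so branch on R1C1, whose candidates are 5 or 6. If R1C1 = 5: then R1C2 would have to be in {3} for the 16 across but in {1,2} for the 3 down — contradiction. So R1C1 = 6.
R1C2 = 16 − 14 = 2 completes the 16 across.
R2C1 = 14 − 6 = 8 completes the 14 down.
R2C2 = 13 − 12 = 1 completes the 13 across.

6, 2, 8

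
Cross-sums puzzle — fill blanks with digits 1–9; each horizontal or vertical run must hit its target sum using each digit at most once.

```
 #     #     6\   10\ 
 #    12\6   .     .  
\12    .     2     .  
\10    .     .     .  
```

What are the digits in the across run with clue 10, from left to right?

6 in 3 cells must be {1,2,3}.
Given what's placed, R1C2 must be 1 to fit the 6 across and 6 down.
R1C3 = 6 − 1 = 5 completes the 6 across.
R3C2 = 6 − 3 = 3 completes the 6 down.
Given what's placed, R3C1 must be 5 to fit the 10 across and 12 down.
R3C3 = 10 − 8 = 2 completes the 10 across.
R2C1 = 12 − 5 = 7 completes the 12 down.
R2C3 = 12 − 9 = 3 completes the 12 across.

5 3 2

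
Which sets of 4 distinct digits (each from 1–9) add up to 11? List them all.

{1,2,3,5}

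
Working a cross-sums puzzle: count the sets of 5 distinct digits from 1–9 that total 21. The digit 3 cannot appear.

5 distinct digits from 1–9 sum between 15 and 35.
Dropping sets that contain 3.
Enumerating: {1,2,4,5,9}, {1,2,4,6,8}, {1,2,5,6,7}.

3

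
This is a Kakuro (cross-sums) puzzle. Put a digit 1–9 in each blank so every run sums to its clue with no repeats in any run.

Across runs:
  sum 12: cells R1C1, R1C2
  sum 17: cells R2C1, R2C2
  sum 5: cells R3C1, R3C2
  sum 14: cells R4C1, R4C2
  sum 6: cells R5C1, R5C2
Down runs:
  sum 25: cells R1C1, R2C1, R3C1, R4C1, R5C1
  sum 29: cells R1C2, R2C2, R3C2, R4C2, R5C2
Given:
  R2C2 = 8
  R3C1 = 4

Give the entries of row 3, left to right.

4 1

17 in 2 cells must be {8,9}.
R2C1 = 17 − 8 = 9 completes the 17 across.
R3C2 = 5 − 4 = 1 completes the 5 across.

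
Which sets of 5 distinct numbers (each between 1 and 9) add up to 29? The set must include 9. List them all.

{1,4,7,8,9}; {1,5,6,8,9}; {2,3,7,8,9}; {2,4,6,8,9}; {2,5,6,7,9}; {3,4,5,8,9}; {3,4,6,7,9}

5 distinct digits from 1–9 sum between 15 and 35.
Keeping only sets containing 9.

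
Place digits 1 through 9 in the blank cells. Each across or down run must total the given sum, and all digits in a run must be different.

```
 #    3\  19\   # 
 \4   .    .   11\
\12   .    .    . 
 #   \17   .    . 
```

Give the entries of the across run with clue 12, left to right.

2 7 3

4 in 2 cells must be {1,3}; 17 in 2 cells must be {8,9}; 3 in 2 cells must be {1,2}.
The 4 across and the 3 down share only 1, so R1C1 = 1.
R1C2 = 4 − 1 = 3 completes the 4 across.
R2C1 = 3 − 1 = 2 completes the 3 down.
R3C2 = 9: the only remaining digit allowed by both the 17 across and the 19 down.
R3C3 = 17 − 9 = 8 completes the 17 across.
R2C2 = 19 − 12 = 7 completes the 19 down.
R2C3 = 12 − 9 = 3 completes the 12 across.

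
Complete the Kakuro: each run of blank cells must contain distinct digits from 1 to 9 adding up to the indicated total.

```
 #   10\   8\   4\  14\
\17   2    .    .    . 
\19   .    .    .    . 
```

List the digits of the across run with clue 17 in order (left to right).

4 in 2 cells must be {1,3}.
R2C1 = 10 − 2 = 8 completes the 10 down.
Nothing is forced directly, so branch on R2C4, whose candidates are 5 or 6. If R2C4 = 5: that forces R1C4 = 9, R2C2 = 2, after which R2C3 would have to be in {4} for the 19 across but in {1,3} for the 4 down — contradiction. So R2C4 = 6.
R1C4 = 14 − 6 = 8 completes the 14 down.
No cell is forced outright now. R1C3 can only be 1 or 3 (the digits allowed by both its 17 across and its 4 down). If R1C3 = 3: then R1C2 would have to be in {4} for the 17 across but in {1,2,3,5,6,7} for the 8 down — contradiction. So R1C3 = 1.
R1C2 = 17 − 11 = 6 completes the 17 across.
R2C2 = 8 − 6 = 2 completes the 8 down.
R2C3 = 19 − 16 = 3 completes the 19 across.

2 6 1 8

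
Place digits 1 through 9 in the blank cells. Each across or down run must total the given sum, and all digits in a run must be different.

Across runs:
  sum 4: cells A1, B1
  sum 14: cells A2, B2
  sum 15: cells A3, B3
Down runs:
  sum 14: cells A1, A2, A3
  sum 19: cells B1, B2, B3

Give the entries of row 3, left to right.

8, 7

4 in 2 cells must be {1,3}.
The 4 across and the 19 down share only 3, so B1 = 3.
Given what's placed, B2 must be 9 to fit the 14 across and 19 down.
B3 = 19 − 12 = 7 completes the 19 down.
A1 = 4 − 3 = 1 completes the 4 across.
A2 = 14 − 9 = 5 completes the 14 across.
A3 = 15 − 7 = 8 completes the 15 across.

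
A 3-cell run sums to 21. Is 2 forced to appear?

No

Counterexample: {4,8,9} sums to 21 without using 2.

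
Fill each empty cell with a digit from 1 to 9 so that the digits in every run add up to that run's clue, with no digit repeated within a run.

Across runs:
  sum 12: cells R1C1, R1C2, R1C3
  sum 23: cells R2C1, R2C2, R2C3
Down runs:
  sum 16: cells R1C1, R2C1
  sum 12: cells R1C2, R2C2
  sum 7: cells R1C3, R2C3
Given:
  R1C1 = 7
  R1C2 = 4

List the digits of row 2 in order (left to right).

9 8 6

23 in 3 cells must be {6,8,9}; 16 in 2 cells must be {7,9}.
R1C3 = 12 − 11 = 1 completes the 12 across.
R2C1 = 16 − 7 = 9 completes the 16 down.
R2C2 = 12 − 4 = 8 completes the 12 down.
R2C3 = 23 − 17 = 6 completes the 23 across.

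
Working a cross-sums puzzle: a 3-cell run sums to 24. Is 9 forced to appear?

The only way to make 24 from 3 distinct digits is {7,8,9}, which contains 9.

Yes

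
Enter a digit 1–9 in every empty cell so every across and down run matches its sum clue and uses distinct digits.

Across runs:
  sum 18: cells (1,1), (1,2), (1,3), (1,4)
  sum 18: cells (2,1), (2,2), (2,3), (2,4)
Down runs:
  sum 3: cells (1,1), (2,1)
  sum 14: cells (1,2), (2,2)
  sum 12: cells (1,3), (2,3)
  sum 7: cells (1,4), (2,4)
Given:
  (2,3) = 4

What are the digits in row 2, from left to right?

2 9 4 3

3 in 2 cells must be {1,2}.
(1,3) = 12 − 4 = 8 completes the 12 down.
No cell is forced outright now. (1,1) can only be 1 or 2 (the digits allowed by both its 18 across and its 3 down). If (1,1) = 2: that forces (1,2) = 5, (1,4) = 3, (2,1) = 1, after which (2,2) would have to be in {5,6,7,8} for the 18 across but in {9} for the 14 down — contradiction. So (1,1) = 1.
(2,1) = 3 − 1 = 2 completes the 3 down.
Nothing is forced directly, so branch on (2,2), whose candidates are 5 or 9. If (2,2) = 5: then (1,2) would have to be in {2,3,4,5,6,7} for the 18 across but in {9} for the 14 down — contradiction. So (2,2) = 9.
(1,2) = 14 − 9 = 5 completes the 14 down.
(1,4) = 18 − 14 = 4 completes the 18 across.
(2,4) = 18 − 15 = 3 completes the 18 across.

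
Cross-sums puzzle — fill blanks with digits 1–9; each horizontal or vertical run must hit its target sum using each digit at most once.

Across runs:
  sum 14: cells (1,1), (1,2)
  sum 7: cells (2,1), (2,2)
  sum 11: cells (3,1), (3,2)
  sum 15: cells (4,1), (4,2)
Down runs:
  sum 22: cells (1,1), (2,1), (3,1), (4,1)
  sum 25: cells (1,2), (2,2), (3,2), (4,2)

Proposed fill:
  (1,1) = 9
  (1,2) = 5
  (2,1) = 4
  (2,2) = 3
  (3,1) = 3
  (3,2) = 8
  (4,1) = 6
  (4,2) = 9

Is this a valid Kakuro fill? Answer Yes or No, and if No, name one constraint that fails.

Yes

Across: 9+5=14; 4+3=7; 3+8=11; 6+9=15. Down: 9+4+3+6=22; 5+3+8+9=25. No digit repeats within any run.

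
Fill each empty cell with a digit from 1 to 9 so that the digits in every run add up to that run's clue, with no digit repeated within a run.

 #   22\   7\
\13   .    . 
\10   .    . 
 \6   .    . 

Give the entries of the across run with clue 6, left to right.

5 1

7 in 3 cells must be {1,2,4}.
The 13 across and the 7 down share only 4, so R1C2 = 4.
The 6 across and the 22 down share only 5, so R3C1 = 5.
R3C2 = 6 − 5 = 1 completes the 6 across.
R1C1 = 13 − 4 = 9 completes the 13 across.
R2C1 = 22 − 14 = 8 completes the 22 down.
R2C2 = 10 − 8 = 2 completes the 10 across.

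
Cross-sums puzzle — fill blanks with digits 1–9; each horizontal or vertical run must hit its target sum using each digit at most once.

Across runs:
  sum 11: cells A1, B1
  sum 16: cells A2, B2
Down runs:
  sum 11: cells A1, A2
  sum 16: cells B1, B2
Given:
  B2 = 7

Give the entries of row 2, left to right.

9, 7

16 in 2 cells must be {7,9}.
B1 = 16 − 7 = 9 completes the 16 down.
A2 = 16 − 7 = 9 completes the 16 across.
A1 = 11 − 9 = 2 completes the 11 across.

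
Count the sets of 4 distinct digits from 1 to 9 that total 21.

4 distinct digits from 1–9 sum between 10 and 30.

11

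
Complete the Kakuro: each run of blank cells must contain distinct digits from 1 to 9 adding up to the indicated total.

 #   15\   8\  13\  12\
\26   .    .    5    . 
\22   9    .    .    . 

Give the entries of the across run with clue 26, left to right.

6, 7, 5, 8

R1C1 = 15 − 9 = 6 completes the 15 down.
Given what's placed, R1C2 must be 7 to fit the 26 across and 8 down.
R1C4 = 26 − 18 = 8 completes the 26 across.
R2C2 = 8 − 7 = 1 completes the 8 down.
R2C3 = 13 − 5 = 8 completes the 13 down.
R2C4 = 22 − 18 = 4 completes the 22 across.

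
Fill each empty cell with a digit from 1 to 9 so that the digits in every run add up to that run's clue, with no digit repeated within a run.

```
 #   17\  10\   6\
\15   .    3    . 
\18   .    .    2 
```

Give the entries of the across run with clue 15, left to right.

8 3 4

17 in 2 cells must be {8,9}.
Given what's placed, R1C1 must be 8 to fit the 15 across and 17 down.
R1C3 = 15 − 11 = 4 completes the 15 across.
R2C1 = 17 − 8 = 9 completes the 17 down.
R2C2 = 18 − 11 = 7 completes the 18 across.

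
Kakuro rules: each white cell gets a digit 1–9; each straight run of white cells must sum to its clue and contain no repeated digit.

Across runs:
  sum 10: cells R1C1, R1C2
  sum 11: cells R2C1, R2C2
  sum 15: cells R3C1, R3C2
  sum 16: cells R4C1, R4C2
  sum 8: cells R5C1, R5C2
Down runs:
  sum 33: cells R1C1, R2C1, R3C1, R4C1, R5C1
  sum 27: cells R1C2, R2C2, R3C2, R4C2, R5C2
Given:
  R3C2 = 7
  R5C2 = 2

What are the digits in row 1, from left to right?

9, 1

16 in 2 cells must be {7,9}.
R3C1 = 15 − 7 = 8 completes the 15 across.
Given what's placed, R4C2 must be 9 to fit the 16 across and 27 down.
R5C1 = 8 − 2 = 6 completes the 8 across.
R4C1 = 16 − 9 = 7 completes the 16 across.
Nothing is forced directly, so branch on R1C1, whose candidates are 3 or 9. If R1C1 = 3: then R1C2 would have to be in {7} for the 10 across but in {1,3,4,5,6,8} for the 27 down — contradiction. So R1C1 = 9.
R1C2 = 10 − 9 = 1 completes the 10 across.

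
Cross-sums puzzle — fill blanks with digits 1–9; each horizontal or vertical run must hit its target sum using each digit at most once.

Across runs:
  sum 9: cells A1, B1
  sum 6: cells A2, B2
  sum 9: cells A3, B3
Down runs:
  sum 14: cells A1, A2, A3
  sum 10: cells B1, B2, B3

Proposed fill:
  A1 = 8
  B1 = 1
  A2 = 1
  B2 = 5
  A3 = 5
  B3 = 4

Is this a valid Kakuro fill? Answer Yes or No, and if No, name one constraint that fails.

Yes

Across: 8+1=9; 1+5=6; 5+4=9. Down: 8+1+5=14; 1+5+4=10. No digit repeats within any run.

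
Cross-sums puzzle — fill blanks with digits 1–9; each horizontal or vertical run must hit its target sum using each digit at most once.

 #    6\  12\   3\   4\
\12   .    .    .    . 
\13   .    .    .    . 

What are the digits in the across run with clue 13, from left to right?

2 7 1 3

3 in 2 cells must be {1,2}; 4 in 2 cells must be {1,3}.
Nothing is forced directly, so branch on R1C4, whose candidates are 1 or 3. If R1C4 = 3: then R1C2 would have to be in {1,2,6} for the 12 across but in {3,4,5,7,8,9} for the 12 down — contradiction. So R1C4 = 1.
Given what's placed, R1C3 must be 2 to fit the 12 across and 3 down.
R2C3 = 3 − 2 = 1 completes the 3 down.
R2C4 = 4 − 1 = 3 completes the 4 down.
No cell is forced outright now. R1C1 can only be 4 or 5 (the digits allowed by both its 12 across and its 6 down). If R1C1 = 5: that forces R1C2 = 4, after which R2C1 would have to be in {2,4,5,7} for the 13 across but in {1} for the 6 down — contradiction. So R1C1 = 4.
R1C2 = 12 − 7 = 5 completes the 12 across.
R2C1 = 6 − 4 = 2 completes the 6 down.
R2C2 = 13 − 6 = 7 completes the 13 across.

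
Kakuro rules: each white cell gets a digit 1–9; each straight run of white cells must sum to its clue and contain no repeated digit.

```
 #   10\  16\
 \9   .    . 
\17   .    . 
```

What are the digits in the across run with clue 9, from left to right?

2 7

17 in 2 cells must be {8,9}; 16 in 2 cells must be {7,9}.
The 9 across and the 16 down share only 7, so R1C2 = 7.
R2C2 = 16 − 7 = 9 completes the 16 down.
R1C1 = 9 − 7 = 2 completes the 9 across.
R2C1 = 17 − 9 = 8 completes the 17 across.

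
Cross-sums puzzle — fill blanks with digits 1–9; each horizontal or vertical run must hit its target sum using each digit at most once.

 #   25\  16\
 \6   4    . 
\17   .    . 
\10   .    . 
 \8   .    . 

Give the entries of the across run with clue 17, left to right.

8 9

17 in 2 cells must be {8,9}.
R1C2 = 6 − 4 = 2 completes the 6 across.
No cell is forced outright now. R2C1 can only be 8 or 9 (the digits allowed by both its 17 across and its 25 down). If R2C1 = 9: that forces R2C2 = 8, R3C1 = 7, after which R3C2 would have to be in {3} for the 10 across but in {1,5} for the 16 down — contradiction. So R2C1 = 8.
R2C2 = 17 − 8 = 9 completes the 17 across.
Given what's placed, R4C2 must be 1 to fit the 8 across and 16 down.
R3C2 = 16 − 12 = 4 completes the 16 down.
R4C1 = 8 − 1 = 7 completes the 8 across.
R3C1 = 10 − 4 = 6 completes the 10 across.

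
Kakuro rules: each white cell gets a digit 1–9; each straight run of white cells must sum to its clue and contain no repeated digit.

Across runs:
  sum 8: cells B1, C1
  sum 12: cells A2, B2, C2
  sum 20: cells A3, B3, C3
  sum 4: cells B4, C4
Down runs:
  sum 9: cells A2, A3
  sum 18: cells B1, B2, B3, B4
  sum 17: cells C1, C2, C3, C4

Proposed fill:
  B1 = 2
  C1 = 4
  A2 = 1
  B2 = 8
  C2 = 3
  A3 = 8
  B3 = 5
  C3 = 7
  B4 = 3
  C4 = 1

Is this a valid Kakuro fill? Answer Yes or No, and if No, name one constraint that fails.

No — the across run B1–C1 sums to 6, not 8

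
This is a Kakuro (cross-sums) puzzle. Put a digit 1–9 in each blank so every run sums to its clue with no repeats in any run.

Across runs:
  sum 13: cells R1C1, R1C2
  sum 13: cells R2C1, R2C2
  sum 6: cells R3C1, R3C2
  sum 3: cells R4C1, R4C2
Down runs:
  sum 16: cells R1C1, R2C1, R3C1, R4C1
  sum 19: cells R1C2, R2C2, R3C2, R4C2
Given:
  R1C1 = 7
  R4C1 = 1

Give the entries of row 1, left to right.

7, 6

3 in 2 cells must be {1,2}.
R1C2 = 13 − 7 = 6 completes the 13 across.
R4C2 = 3 − 1 = 2 completes the 3 across.
Given what's placed, R3C2 must be 4 to fit the 6 across and 19 down.
R2C2 = 19 − 12 = 7 completes the 19 down.
R3C1 = 6 − 4 = 2 completes the 6 across.
R2C1 = 13 − 7 = 6 completes the 13 across.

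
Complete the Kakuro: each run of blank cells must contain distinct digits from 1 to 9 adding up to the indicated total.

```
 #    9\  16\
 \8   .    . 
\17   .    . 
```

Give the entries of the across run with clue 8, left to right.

1 7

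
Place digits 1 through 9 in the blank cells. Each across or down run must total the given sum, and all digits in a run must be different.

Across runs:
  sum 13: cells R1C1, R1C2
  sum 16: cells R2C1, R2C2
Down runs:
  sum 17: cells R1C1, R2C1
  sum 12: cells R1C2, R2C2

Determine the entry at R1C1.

16 in 2 cells must be {7,9}; 17 in 2 cells must be {8,9}.
The 16 across and the 17 down share only 9, so R2C1 = 9.
R2C2 = 16 − 9 = 7 completes the 16 across.
R1C1 = 17 − 9 = 8 completes the 17 down.
R1C2 = 13 − 8 = 5 completes the 13 across.

8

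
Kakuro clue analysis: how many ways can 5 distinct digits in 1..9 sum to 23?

5 distinct digits from 1–9 sum between 15 and 35.

11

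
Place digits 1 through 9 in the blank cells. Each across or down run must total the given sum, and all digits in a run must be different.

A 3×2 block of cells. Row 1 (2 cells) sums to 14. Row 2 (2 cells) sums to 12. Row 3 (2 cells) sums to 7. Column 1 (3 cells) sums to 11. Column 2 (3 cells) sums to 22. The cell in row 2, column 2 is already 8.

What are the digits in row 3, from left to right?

2, 5

(2,1) = 12 − 8 = 4 completes the 12 across.
(3,2) = 5: the only remaining digit allowed by both the 7 across and the 22 down.
(1,2) = 22 − 13 = 9 completes the 22 down.
(3,1) = 7 − 5 = 2 completes the 7 across.
(1,1) = 14 − 9 = 5 completes the 14 across.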